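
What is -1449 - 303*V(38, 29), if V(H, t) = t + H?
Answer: -21750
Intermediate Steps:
V(H, t) = H + t
-1449 - 303*V(38, 29) = -1449 - 303*(38 + 29) = -1449 - 303*67 = -1449 - 20301 = -21750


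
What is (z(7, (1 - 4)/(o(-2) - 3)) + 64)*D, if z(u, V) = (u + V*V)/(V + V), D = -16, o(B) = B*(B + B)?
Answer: -13888/15 ≈ -925.87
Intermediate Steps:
o(B) = 2*B**2 (o(B) = B*(2*B) = 2*B**2)
z(u, V) = (u + V**2)/(2*V) (z(u, V) = (u + V**2)/((2*V)) = (u + V**2)*(1/(2*V)) = (u + V**2)/(2*V))
(z(7, (1 - 4)/(o(-2) - 3)) + 64)*D = ((7 + ((1 - 4)/(2*(-2)**2 - 3))**2)/(2*(((1 - 4)/(2*(-2)**2 - 3)))) + 64)*(-16) = ((7 + (-3/(2*4 - 3))**2)/(2*((-3/(2*4 - 3)))) + 64)*(-16) = ((7 + (-3/(8 - 3))**2)/(2*((-3/(8 - 3)))) + 64)*(-16) = ((7 + (-3/5)**2)/(2*((-3/5))) + 64)*(-16) = ((7 + (-3*1/5)**2)/(2*((-3*1/5))) + 64)*(-16) = ((7 + (-3/5)**2)/(2*(-3/5)) + 64)*(-16) = ((1/2)*(-5/3)*(7 + 9/25) + 64)*(-16) = ((1/2)*(-5/3)*(184/25) + 64)*(-16) = (-92/15 + 64)*(-16) = (868/15)*(-16) = -13888/15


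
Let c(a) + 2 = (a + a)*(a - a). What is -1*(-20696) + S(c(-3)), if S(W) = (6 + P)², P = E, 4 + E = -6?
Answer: 20712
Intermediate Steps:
E = -10 (E = -4 - 6 = -10)
P = -10
c(a) = -2 (c(a) = -2 + (a + a)*(a - a) = -2 + (2*a)*0 = -2 + 0 = -2)
S(W) = 16 (S(W) = (6 - 10)² = (-4)² = 16)
-1*(-20696) + S(c(-3)) = -1*(-20696) + 16 = 20696 + 16 = 20712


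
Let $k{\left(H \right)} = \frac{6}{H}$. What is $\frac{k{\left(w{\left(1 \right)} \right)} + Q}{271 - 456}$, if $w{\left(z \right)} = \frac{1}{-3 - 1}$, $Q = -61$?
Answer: $\frac{17}{37} \approx 0.45946$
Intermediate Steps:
$w{\left(z \right)} = - \frac{1}{4}$ ($w{\left(z \right)} = \frac{1}{-4} = - \frac{1}{4}$)
$\frac{k{\left(w{\left(1 \right)} \right)} + Q}{271 - 456} = \frac{\frac{6}{- \frac{1}{4}} - 61}{271 - 456} = \frac{6 \left(-4\right) - 61}{-185} = \left(-24 - 61\right) \left(- \frac{1}{185}\right) = \left(-85\right) \left(- \frac{1}{185}\right) = \frac{17}{37}$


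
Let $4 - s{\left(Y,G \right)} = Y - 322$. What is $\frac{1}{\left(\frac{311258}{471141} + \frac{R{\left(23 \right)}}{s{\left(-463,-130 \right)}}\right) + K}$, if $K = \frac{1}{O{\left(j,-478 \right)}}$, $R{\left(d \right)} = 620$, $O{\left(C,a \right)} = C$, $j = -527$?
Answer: $\frac{65300613741}{94330296755} \approx 0.69226$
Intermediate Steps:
$s{\left(Y,G \right)} = 326 - Y$ ($s{\left(Y,G \right)} = 4 - \left(Y - 322\right) = 4 - \left(-322 + Y\right) = 326 - Y$)
$K = - \frac{1}{527}$ ($K = \frac{1}{-527} = - \frac{1}{527} \approx -0.0018975$)
$\frac{1}{\left(\frac{311258}{471141} + \frac{R{\left(23 \right)}}{s{\left(-463,-130 \right)}}\right) + K} = \frac{1}{\left(\frac{311258}{471141} + \frac{620}{326 - -463}\right) - \frac{1}{527}} = \frac{1}{\left(311258 \cdot \frac{1}{471141} + \frac{620}{326 + 463}\right) - \frac{1}{527}} = \frac{1}{\left(\frac{311258}{471141} + \frac{620}{789}\right) - \frac{1}{527}} = \frac{1}{\frac{179229994}{123910083} - \frac{1}{527}} = \frac{1}{\frac{94330296755}{65300613741}} = \frac{65300613741}{94330296755}$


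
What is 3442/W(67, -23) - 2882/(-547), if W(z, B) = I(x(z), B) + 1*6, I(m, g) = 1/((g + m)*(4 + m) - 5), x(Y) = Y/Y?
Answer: 218504708/376883 ≈ 579.77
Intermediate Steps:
x(Y) = 1
I(m, g) = 1/(-5 + (4 + m)*(g + m)) (I(m, g) = 1/((4 + m)*(g + m) - 5) = 1/(-5 + (4 + m)*(g + m)))
W(z, B) = 6 + 1/(5*B) (W(z, B) = 1/(-5 + 1² + 4*B + 4*1 + B*1) + 1*6 = 1/(-5 + 1 + 4*B + 4 + B) + 6 = 1/(5*B) + 6 = 6 + 1/(5*B))
3442/W(67, -23) - 2882/(-547) = 3442/(6 + (⅕)/(-23)) - 2882/(-547) = 3442/(6 + (⅕)*(-1/23)) - 2882*(-1/547) = 3442/(6 - 1/115) + 2882/547 = 3442/(689/115) + 2882/547 = 3442*(115/689) + 2882/547 = 395830/689 + 2882/547 = 218504708/376883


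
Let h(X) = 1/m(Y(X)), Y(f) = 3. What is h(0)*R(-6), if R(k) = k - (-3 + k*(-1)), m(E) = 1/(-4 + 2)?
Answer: 18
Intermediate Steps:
m(E) = -1/2 (m(E) = 1/(-2) = -1/2)
R(k) = 3 + 2*k (R(k) = k - (-3 - k) = k + (3 + k) = 3 + 2*k)
h(X) = -2 (h(X) = 1/(-1/2) = -2)
h(0)*R(-6) = -2*(3 + 2*(-6)) = -2*(3 - 12) = -2*(-9) = 18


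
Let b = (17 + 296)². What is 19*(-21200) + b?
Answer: -304831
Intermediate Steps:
b = 97969 (b = 313² = 97969)
19*(-21200) + b = 19*(-21200) + 97969 = -402800 + 97969 = -304831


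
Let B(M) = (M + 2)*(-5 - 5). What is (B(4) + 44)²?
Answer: 256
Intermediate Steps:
B(M) = -20 - 10*M (B(M) = (2 + M)*(-10) = -20 - 10*M)
(B(4) + 44)² = ((-20 - 10*4) + 44)² = ((-20 - 40) + 44)² = (-60 + 44)² = (-16)² = 256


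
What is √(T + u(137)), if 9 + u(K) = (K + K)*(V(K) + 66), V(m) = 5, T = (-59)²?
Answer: √22926 ≈ 151.41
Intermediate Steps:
T = 3481
u(K) = -9 + 142*K (u(K) = -9 + (K + K)*(5 + 66) = -9 + (2*K)*71 = -9 + 142*K)
√(T + u(137)) = √(3481 + (-9 + 142*137)) = √(3481 + (-9 + 19454)) = √(3481 + 19445) = √22926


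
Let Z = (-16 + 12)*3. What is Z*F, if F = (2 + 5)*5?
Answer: -420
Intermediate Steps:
F = 35 (F = 7*5 = 35)
Z = -12 (Z = -4*3 = -12)
Z*F = -12*35 = -420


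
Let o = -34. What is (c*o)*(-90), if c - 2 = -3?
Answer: -3060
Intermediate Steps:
c = -1 (c = 2 - 3 = -1)
(c*o)*(-90) = -1*(-34)*(-90) = 34*(-90) = -3060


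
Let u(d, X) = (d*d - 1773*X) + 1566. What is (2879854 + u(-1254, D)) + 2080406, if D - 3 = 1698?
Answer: 3518469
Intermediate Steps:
D = 1701 (D = 3 + 1698 = 1701)
u(d, X) = 1566 + d² - 1773*X (u(d, X) = (d² - 1773*X) + 1566 = 1566 + d² - 1773*X)
(2879854 + u(-1254, D)) + 2080406 = (2879854 + (1566 + (-1254)² - 1773*1701)) + 2080406 = (2879854 + (1566 + 1572516 - 3015873)) + 2080406 = (2879854 - 1441791) + 2080406 = 1438063 + 2080406 = 3518469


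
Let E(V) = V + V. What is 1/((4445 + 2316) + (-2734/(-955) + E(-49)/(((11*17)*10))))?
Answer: 178585/1207915084 ≈ 0.00014785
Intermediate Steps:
E(V) = 2*V
1/((4445 + 2316) + (-2734/(-955) + E(-49)/(((11*17)*10)))) = 1/((4445 + 2316) + (-2734/(-955) + (2*(-49))/(((11*17)*10)))) = 1/(6761 + (-2734*(-1/955) - 98/(187*10))) = 1/(6761 + (2734/955 - 98/1870)) = 1/(6761 + (2734/955 - 98*1/1870)) = 1/(6761 + (2734/955 - 49/935)) = 1/(6761 + 501899/178585) = 1/(1207915084/178585) = 178585/1207915084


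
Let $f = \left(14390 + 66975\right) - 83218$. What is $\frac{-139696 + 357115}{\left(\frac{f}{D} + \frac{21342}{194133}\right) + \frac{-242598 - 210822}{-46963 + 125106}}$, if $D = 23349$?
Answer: $- \frac{25670478883471664463}{681479278003051} \approx -37669.0$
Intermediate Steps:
$f = -1853$ ($f = 81365 - 83218 = -1853$)
$\frac{-139696 + 357115}{\left(\frac{f}{D} + \frac{21342}{194133}\right) + \frac{-242598 - 210822}{-46963 + 125106}} = \frac{-139696 + 357115}{\left(- \frac{1853}{23349} + \frac{21342}{194133}\right) + \frac{-242598 - 210822}{-46963 + 125106}} = \frac{217419}{\left(\left(-1853\right) \frac{1}{23349} + 21342 \cdot \frac{1}{194133}\right) - \frac{453420}{78143}} = \frac{217419}{\left(- \frac{1853}{23349} + \frac{7114}{64711}\right) - \frac{453420}{78143}} = \frac{217419}{\frac{46195303}{1510937139} - \frac{453420}{78143}} = \frac{217419}{- \frac{681479278003051}{118069160852877}} = 217419 \left(- \frac{118069160852877}{681479278003051}\right) = - \frac{25670478883471664463}{681479278003051}$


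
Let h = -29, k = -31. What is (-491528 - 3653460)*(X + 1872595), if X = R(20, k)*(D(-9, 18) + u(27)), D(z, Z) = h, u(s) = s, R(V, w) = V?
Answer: -7761718004340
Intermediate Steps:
D(z, Z) = -29
X = -40 (X = 20*(-29 + 27) = 20*(-2) = -40)
(-491528 - 3653460)*(X + 1872595) = (-491528 - 3653460)*(-40 + 1872595) = -4144988*1872555 = -7761718004340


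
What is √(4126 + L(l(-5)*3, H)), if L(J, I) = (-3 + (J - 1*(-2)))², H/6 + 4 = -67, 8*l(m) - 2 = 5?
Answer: √264233/8 ≈ 64.255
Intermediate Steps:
l(m) = 7/8 (l(m) = ¼ + (⅛)*5 = ¼ + 5/8 = 7/8)
H = -426 (H = -24 + 6*(-67) = -24 - 402 = -426)
L(J, I) = (-1 + J)² (L(J, I) = (-3 + (J + 2))² = (-3 + (2 + J))² = (-1 + J)²)
√(4126 + L(l(-5)*3, H)) = √(4126 + (-1 + (7/8)*3)²) = √(4126 + (-1 + 21/8)²) = √(4126 + (13/8)²) = √(4126 + 169/64) = √(264233/64) = √264233/8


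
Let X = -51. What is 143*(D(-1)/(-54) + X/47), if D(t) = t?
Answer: -387101/2538 ≈ -152.52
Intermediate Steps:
143*(D(-1)/(-54) + X/47) = 143*(-1/(-54) - 51/47) = 143*(-1*(-1/54) - 51*1/47) = 143*(1/54 - 51/47) = 143*(-2707/2538) = -387101/2538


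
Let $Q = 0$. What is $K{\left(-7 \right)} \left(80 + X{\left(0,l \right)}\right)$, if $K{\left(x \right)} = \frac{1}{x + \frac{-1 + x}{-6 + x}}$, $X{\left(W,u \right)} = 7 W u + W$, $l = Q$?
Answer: $- \frac{1040}{83} \approx -12.53$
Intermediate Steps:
$l = 0$
$X{\left(W,u \right)} = W + 7 W u$ ($X{\left(W,u \right)} = 7 W u + W = W + 7 W u$)
$K{\left(x \right)} = \frac{1}{x + \frac{-1 + x}{-6 + x}}$
$K{\left(-7 \right)} \left(80 + X{\left(0,l \right)}\right) = \frac{6 - -7}{1 - \left(-7\right)^{2} + 5 \left(-7\right)} \left(80 + 0 \left(1 + 7 \cdot 0\right)\right) = \frac{6 + 7}{1 - 49 - 35} \left(80 + 0 \left(1 + 0\right)\right) = \frac{1}{1 - 49 - 35} \cdot 13 \left(80 + 0 \cdot 1\right) = \frac{1}{-83} \cdot 13 \left(80 + 0\right) = \left(- \frac{1}{83}\right) 13 \cdot 80 = \left(- \frac{13}{83}\right) 80 = - \frac{1040}{83}$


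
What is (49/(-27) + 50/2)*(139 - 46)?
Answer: 19406/9 ≈ 2156.2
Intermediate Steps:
(49/(-27) + 50/2)*(139 - 46) = (49*(-1/27) + 50*(½))*93 = (-49/27 + 25)*93 = (626/27)*93 = 19406/9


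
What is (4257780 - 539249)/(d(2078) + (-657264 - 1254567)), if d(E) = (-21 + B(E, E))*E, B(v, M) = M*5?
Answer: 3718531/19634951 ≈ 0.18938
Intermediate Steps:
B(v, M) = 5*M
d(E) = E*(-21 + 5*E) (d(E) = (-21 + 5*E)*E = E*(-21 + 5*E))
(4257780 - 539249)/(d(2078) + (-657264 - 1254567)) = (4257780 - 539249)/(2078*(-21 + 5*2078) + (-657264 - 1254567)) = 3718531/(2078*(-21 + 10390) - 1911831) = 3718531/(2078*10369 - 1911831) = 3718531/(21546782 - 1911831) = 3718531/19634951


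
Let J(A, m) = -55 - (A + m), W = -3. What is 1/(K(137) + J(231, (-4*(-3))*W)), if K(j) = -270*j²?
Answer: -1/5067880 ≈ -1.9732e-7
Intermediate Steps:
J(A, m) = -55 - A - m (J(A, m) = -55 + (-A - m) = -55 - A - m)
1/(K(137) + J(231, (-4*(-3))*W)) = 1/(-270*137² + (-55 - 1*231 - (-4*(-3))*(-3))) = 1/(-270*18769 + (-55 - 231 - 12*(-3))) = 1/(-5067630 + (-55 - 231 - 1*(-36))) = 1/(-5067630 + (-55 - 231 + 36)) = 1/(-5067630 - 250) = 1/(-5067880) = -1/5067880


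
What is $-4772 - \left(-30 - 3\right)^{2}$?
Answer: $-5861$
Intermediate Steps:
$-4772 - \left(-30 - 3\right)^{2} = -4772 - \left(-33\right)^{2} = -4772 - 1089 = -5861$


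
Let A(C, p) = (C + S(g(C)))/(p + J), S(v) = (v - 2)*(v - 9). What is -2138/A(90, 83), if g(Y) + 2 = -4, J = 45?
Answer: -136832/105 ≈ -1303.2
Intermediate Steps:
g(Y) = -6 (g(Y) = -2 - 4 = -6)
S(v) = (-9 + v)*(-2 + v) (S(v) = (-2 + v)*(-9 + v) = (-9 + v)*(-2 + v))
A(C, p) = (120 + C)/(45 + p) (A(C, p) = (C + (18 + (-6)² - 11*(-6)))/(p + 45) = (C + (18 + 36 + 66))/(45 + p) = (C + 120)/(45 + p) = (120 + C)/(45 + p))
-2138/A(90, 83) = -2138*(45 + 83)/(120 + 90) = -2138/(210/128) = -2138/((1/128)*210) = -2138/105/64 = -2138*64/105 = -136832/105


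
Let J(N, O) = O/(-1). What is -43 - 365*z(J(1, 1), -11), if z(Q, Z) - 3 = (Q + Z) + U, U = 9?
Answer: -43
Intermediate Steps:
J(N, O) = -O (J(N, O) = O*(-1) = -O)
z(Q, Z) = 12 + Q + Z (z(Q, Z) = 3 + ((Q + Z) + 9) = 3 + (9 + Q + Z) = 12 + Q + Z)
-43 - 365*z(J(1, 1), -11) = -43 - 365*(12 - 1*1 - 11) = -43 - 365*(12 - 1 - 11) = -43 - 365*0 = -43 + 0 = -43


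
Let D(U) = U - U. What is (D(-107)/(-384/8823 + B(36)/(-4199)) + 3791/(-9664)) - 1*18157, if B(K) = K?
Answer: -175473039/9664 ≈ -18157.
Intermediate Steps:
D(U) = 0
(D(-107)/(-384/8823 + B(36)/(-4199)) + 3791/(-9664)) - 1*18157 = (0/(-384/8823 + 36/(-4199)) + 3791/(-9664)) - 1*18157 = (0/(-384*1/8823 + 36*(-1/4199)) + 3791*(-1/9664)) - 18157 = (0/(-128/2941 - 36/4199) - 3791/9664) - 18157 = (0/(-37844/726427) - 3791/9664) - 18157 = (0*(-726427/37844) - 3791/9664) - 18157 = (0 - 3791/9664) - 18157 = -3791/9664 - 18157 = -175473039/9664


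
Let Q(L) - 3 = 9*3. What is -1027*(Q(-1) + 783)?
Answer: -834951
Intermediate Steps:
Q(L) = 30 (Q(L) = 3 + 9*3 = 3 + 27 = 30)
-1027*(Q(-1) + 783) = -1027*(30 + 783) = -1027*813 = -834951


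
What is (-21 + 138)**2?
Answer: 13689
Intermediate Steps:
(-21 + 138)**2 = 117**2 = 13689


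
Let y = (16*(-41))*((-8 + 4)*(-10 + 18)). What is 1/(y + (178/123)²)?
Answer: 15129/317619652 ≈ 4.7632e-5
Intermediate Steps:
y = 20992 (y = -(-2624)*8 = -656*(-32) = 20992)
1/(y + (178/123)²) = 1/(20992 + (178/123)²) = 1/(20992 + 31684/15129) = 1/(317619652/15129) = 15129/317619652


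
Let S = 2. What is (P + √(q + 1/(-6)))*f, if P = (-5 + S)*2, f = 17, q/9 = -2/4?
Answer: -102 + 17*I*√42/3 ≈ -102.0 + 36.724*I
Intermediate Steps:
q = -9/2 (q = 9*(-2/4) = 9*(-2*¼) = 9*(-½) = -9/2 ≈ -4.5000)
P = -6 (P = (-5 + 2)*2 = -3*2 = -6)
(P + √(q + 1/(-6)))*f = (-6 + √(-9/2 + 1/(-6)))*17 = (-6 + √(-9/2 - ⅙))*17 = (-6 + √(-14/3))*17 = (-6 + I*√42/3)*17 = -102 + 17*I*√42/3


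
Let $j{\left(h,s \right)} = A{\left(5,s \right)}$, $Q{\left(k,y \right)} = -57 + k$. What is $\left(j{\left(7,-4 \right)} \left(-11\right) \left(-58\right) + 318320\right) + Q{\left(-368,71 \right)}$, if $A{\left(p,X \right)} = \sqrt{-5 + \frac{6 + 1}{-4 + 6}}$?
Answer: $317895 + 319 i \sqrt{6} \approx 3.179 \cdot 10^{5} + 781.39 i$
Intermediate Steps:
$A{\left(p,X \right)} = \frac{i \sqrt{6}}{2}$ ($A{\left(p,X \right)} = \sqrt{-5 + \frac{7}{2}} = \sqrt{- \frac{3}{2}} = \frac{i \sqrt{6}}{2}$)
$j{\left(h,s \right)} = \frac{i \sqrt{6}}{2}$
$\left(j{\left(7,-4 \right)} \left(-11\right) \left(-58\right) + 318320\right) + Q{\left(-368,71 \right)} = \left(\frac{i \sqrt{6}}{2} \left(-11\right) \left(-58\right) + 318320\right) - 425 = \left(- \frac{11 i \sqrt{6}}{2} \left(-58\right) + 318320\right) - 425 = \left(319 i \sqrt{6} + 318320\right) - 425 = \left(318320 + 319 i \sqrt{6}\right) - 425 = 317895 + 319 i \sqrt{6}$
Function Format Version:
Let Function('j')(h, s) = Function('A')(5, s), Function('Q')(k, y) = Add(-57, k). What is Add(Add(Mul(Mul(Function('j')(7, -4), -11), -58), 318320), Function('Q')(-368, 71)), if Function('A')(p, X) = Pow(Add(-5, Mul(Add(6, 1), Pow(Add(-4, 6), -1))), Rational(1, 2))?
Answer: Add(317895, Mul(319, I, Pow(6, Rational(1, 2)))) ≈ Add(3.1790e+5, Mul(781.39, I))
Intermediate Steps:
Function('A')(p, X) = Mul(Rational(1, 2), I, Pow(6, Rational(1, 2))) (Function('A')(p, X) = Pow(Add(-5, Mul(7, Pow(2, -1))), Rational(1, 2)) = Pow(Add(-5, Mul(7, Rational(1, 2))), Rational(1, 2)) = Pow(Add(-5, Rational(7, 2)), Rational(1, 2)) = Pow(Rational(-3, 2), Rational(1, 2)) = Mul(Rational(1, 2), I, Pow(6, Rational(1, 2))))
Function('j')(h, s) = Mul(Rational(1, 2), I, Pow(6, Rational(1, 2)))
Add(Add(Mul(Mul(Function('j')(7, -4), -11), -58), 318320), Function('Q')(-368, 71)) = Add(Add(Mul(Mul(Mul(Rational(1, 2), I, Pow(6, Rational(1, 2))), -11), -58), 318320), Add(-57, -368)) = Add(Add(Mul(Mul(Rational(-11, 2), I, Pow(6, Rational(1, 2))), -58), 318320), -425) = Add(Add(Mul(319, I, Pow(6, Rational(1, 2))), 318320), -425) = Add(Add(318320, Mul(319, I, Pow(6, Rational(1, 2)))), -425) = Add(317895, Mul(319, I, Pow(6, Rational(1, 2))))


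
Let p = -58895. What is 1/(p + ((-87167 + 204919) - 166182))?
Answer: -1/107325 ≈ -9.3175e-6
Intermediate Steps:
1/(p + ((-87167 + 204919) - 166182)) = 1/(-58895 + ((-87167 + 204919) - 166182)) = 1/(-58895 + (117752 - 166182)) = 1/(-58895 - 48430) = 1/(-107325) = -1/107325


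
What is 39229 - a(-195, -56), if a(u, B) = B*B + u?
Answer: 36288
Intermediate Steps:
a(u, B) = u + B² (a(u, B) = B² + u = u + B²)
39229 - a(-195, -56) = 39229 - (-195 + (-56)²) = 39229 - (-195 + 3136) = 39229 - 1*2941 = 39229 - 2941 = 36288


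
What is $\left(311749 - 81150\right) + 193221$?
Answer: $423820$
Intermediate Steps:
$\left(311749 - 81150\right) + 193221 = 230599 + 193221 = 423820$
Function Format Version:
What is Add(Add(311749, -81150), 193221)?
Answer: 423820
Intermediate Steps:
Add(Add(311749, -81150), 193221) = Add(230599, 193221) = 423820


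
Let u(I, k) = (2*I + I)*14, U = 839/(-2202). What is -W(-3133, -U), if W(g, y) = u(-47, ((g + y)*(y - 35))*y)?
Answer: 1974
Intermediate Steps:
U = -839/2202 (U = 839*(-1/2202) = -839/2202 ≈ -0.38102)
u(I, k) = 42*I (u(I, k) = (3*I)*14 = 42*I)
W(g, y) = -1974 (W(g, y) = 42*(-47) = -1974)
-W(-3133, -U) = -1*(-1974) = 1974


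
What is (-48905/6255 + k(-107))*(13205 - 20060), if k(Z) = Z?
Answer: 328212830/417 ≈ 7.8708e+5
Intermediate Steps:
(-48905/6255 + k(-107))*(13205 - 20060) = (-48905/6255 - 107)*(13205 - 20060) = (-48905*1/6255 - 107)*(-6855) = (-9781/1251 - 107)*(-6855) = -143638/1251*(-6855) = 328212830/417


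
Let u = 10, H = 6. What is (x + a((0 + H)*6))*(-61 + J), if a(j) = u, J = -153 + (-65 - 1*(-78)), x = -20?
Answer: 2010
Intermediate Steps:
J = -140 (J = -153 + (-65 + 78) = -153 + 13 = -140)
a(j) = 10
(x + a((0 + H)*6))*(-61 + J) = (-20 + 10)*(-61 - 140) = -10*(-201) = 2010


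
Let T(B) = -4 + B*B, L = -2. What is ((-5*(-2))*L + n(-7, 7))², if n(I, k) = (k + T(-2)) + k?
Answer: 36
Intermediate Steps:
T(B) = -4 + B²
n(I, k) = 2*k (n(I, k) = (k + (-4 + (-2)²)) + k = (k + (-4 + 4)) + k = (k + 0) + k = k + k = 2*k)
((-5*(-2))*L + n(-7, 7))² = (-5*(-2)*(-2) + 2*7)² = (10*(-2) + 14)² = (-20 + 14)² = (-6)² = 36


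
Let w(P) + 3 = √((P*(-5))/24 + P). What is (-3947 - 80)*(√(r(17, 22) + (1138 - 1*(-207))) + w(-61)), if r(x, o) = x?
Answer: 12081 - 4027*√1362 - 4027*I*√6954/12 ≈ -1.3654e+5 - 27985.0*I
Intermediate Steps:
w(P) = -3 + √114*√P/12 (w(P) = -3 + √((P*(-5))/24 + P) = -3 + √(-5*P*(1/24) + P) = -3 + √(-5*P/24 + P) = -3 + √(19*P/24) = -3 + √114*√P/12)
(-3947 - 80)*(√(r(17, 22) + (1138 - 1*(-207))) + w(-61)) = (-3947 - 80)*(√(17 + (1138 - 1*(-207))) + (-3 + √114*√(-61)/12)) = -4027*(√(17 + (1138 + 207)) + (-3 + √114*(I*√61)/12)) = -4027*(√(17 + 1345) + (-3 + I*√6954/12)) = -4027*(√1362 + (-3 + I*√6954/12)) = -4027*(-3 + √1362 + I*√6954/12) = 12081 - 4027*√1362 - 4027*I*√6954/12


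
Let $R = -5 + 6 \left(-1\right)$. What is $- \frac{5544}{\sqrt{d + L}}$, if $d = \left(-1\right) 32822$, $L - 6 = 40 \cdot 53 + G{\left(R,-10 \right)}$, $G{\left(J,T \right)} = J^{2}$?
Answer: $\frac{5544 i \sqrt{1223}}{6115} \approx 31.706 i$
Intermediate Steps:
$R = -11$ ($R = -5 - 6 = -11$)
$L = 2247$ ($L = 6 + \left(40 \cdot 53 + \left(-11\right)^{2}\right) = 6 + \left(2120 + 121\right) = 6 + 2241 = 2247$)
$d = -32822$
$- \frac{5544}{\sqrt{d + L}} = - \frac{5544}{\sqrt{-32822 + 2247}} = - \frac{5544}{\sqrt{-30575}} = - \frac{5544}{5 i \sqrt{1223}} = - 5544 \left(- \frac{i \sqrt{1223}}{6115}\right) = \frac{5544 i \sqrt{1223}}{6115}$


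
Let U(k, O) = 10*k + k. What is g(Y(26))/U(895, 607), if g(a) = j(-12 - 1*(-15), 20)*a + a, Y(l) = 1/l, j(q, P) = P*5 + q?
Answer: 4/9845 ≈ 0.00040630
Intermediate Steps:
U(k, O) = 11*k
j(q, P) = q + 5*P (j(q, P) = 5*P + q = q + 5*P)
g(a) = 104*a (g(a) = ((-12 - 1*(-15)) + 5*20)*a + a = ((-12 + 15) + 100)*a + a = (3 + 100)*a + a = 103*a + a = 104*a)
g(Y(26))/U(895, 607) = (104/26)/((11*895)) = (104*(1/26))/9845 = 4*(1/9845) = 4/9845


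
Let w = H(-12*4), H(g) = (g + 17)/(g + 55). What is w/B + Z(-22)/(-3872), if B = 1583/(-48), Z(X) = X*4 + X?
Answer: 317293/1950256 ≈ 0.16269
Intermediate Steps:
Z(X) = 5*X (Z(X) = 4*X + X = 5*X)
B = -1583/48 (B = 1583*(-1/48) = -1583/48 ≈ -32.979)
H(g) = (17 + g)/(55 + g)
w = -31/7 (w = (17 - 12*4)/(55 - 12*4) = (17 - 48)/(55 - 48) = -31/7 ≈ -4.4286)
w/B + Z(-22)/(-3872) = -31/(7*(-1583/48)) + (5*(-22))/(-3872) = -31/7*(-48/1583) - 110*(-1/3872) = 1488/11081 + 5/176 = 317293/1950256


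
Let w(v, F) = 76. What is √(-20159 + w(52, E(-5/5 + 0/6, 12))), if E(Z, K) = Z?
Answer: I*√20083 ≈ 141.71*I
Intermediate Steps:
√(-20159 + w(52, E(-5/5 + 0/6, 12))) = √(-20159 + 76) = √(-20083) = I*√20083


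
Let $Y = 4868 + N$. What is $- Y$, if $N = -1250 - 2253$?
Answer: $-1365$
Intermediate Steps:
$N = -3503$ ($N = -1250 - 2253 = -3503$)
$Y = 1365$ ($Y = 4868 - 3503 = 1365$)
$- Y = \left(-1\right) 1365 = -1365$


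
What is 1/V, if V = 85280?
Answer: 1/85280 ≈ 1.1726e-5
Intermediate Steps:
1/V = 1/85280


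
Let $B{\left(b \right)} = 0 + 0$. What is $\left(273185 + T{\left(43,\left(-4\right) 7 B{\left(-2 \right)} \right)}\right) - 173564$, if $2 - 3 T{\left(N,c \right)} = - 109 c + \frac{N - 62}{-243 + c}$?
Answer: $\frac{72624176}{729} \approx 99622.0$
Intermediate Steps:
$B{\left(b \right)} = 0$
$T{\left(N,c \right)} = \frac{2}{3} + \frac{109 c}{3} - \frac{-62 + N}{3 \left(-243 + c\right)}$ ($T{\left(N,c \right)} = \frac{2}{3} - \frac{- 109 c + \frac{N - 62}{-243 + c}}{3} = \frac{2}{3} - \frac{- 109 c + \frac{-62 + N}{-243 + c}}{3} = \frac{2}{3} + \left(\frac{109 c}{3} - \frac{-62 + N}{3 \left(-243 + c\right)}\right) = \frac{2}{3} + \frac{109 c}{3} - \frac{-62 + N}{3 \left(-243 + c\right)}$)
$\left(273185 + T{\left(43,\left(-4\right) 7 B{\left(-2 \right)} \right)}\right) - 173564 = \left(273185 + \frac{-424 - 43 - 26485 \left(-4\right) 7 \cdot 0 + 109 \left(\left(-4\right) 7 \cdot 0\right)^{2}}{3 \left(-243 + \left(-4\right) 7 \cdot 0\right)}\right) - 173564 = \left(273185 + \frac{-424 - 43 - 26485 \left(\left(-28\right) 0\right) + 109 \left(\left(-28\right) 0\right)^{2}}{3 \left(-243 - 0\right)}\right) - 173564 = \left(273185 + \frac{-424 - 43 - 0 + 109 \cdot 0^{2}}{3 \left(-243 + 0\right)}\right) - 173564 = \left(273185 + \frac{-424 - 43 + 0 + 109 \cdot 0}{3 \left(-243\right)}\right) - 173564 = \left(273185 + \frac{1}{3} \left(- \frac{1}{243}\right) \left(-424 - 43 + 0 + 0\right)\right) - 173564 = \left(273185 + \frac{1}{3} \left(- \frac{1}{243}\right) \left(-467\right)\right) - 173564 = \left(273185 + \frac{467}{729}\right) - 173564 = \frac{199152332}{729} - 173564 = \frac{72624176}{729}$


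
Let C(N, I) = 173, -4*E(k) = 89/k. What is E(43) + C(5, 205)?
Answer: 29667/172 ≈ 172.48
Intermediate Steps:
E(k) = -89/(4*k)
E(43) + C(5, 205) = -89/4/43 + 173 = -89/4*1/43 + 173 = -89/172 + 173 = 29667/172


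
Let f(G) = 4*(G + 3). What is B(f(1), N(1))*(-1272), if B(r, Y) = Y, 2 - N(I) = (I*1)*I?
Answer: -1272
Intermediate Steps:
N(I) = 2 - I**2 (N(I) = 2 - I*1*I = 2 - I*I = 2 - I**2)
f(G) = 12 + 4*G (f(G) = 4*(3 + G) = 12 + 4*G)
B(f(1), N(1))*(-1272) = (2 - 1*1**2)*(-1272) = (2 - 1*1)*(-1272) = (2 - 1)*(-1272) = 1*(-1272) = -1272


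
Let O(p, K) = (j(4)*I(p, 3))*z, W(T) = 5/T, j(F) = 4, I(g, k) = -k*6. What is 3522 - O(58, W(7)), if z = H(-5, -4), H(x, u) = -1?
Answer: 3450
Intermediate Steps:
I(g, k) = -6*k
z = -1
O(p, K) = 72 (O(p, K) = (4*(-6*3))*(-1) = (4*(-18))*(-1) = -72*(-1) = 72)
3522 - O(58, W(7)) = 3522 - 1*72 = 3522 - 72 = 3450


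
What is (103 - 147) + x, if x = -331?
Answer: -375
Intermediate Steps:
(103 - 147) + x = (103 - 147) - 331 = -44 - 331 = -375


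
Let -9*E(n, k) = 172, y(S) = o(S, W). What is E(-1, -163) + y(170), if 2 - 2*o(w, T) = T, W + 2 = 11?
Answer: -407/18 ≈ -22.611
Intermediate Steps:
W = 9 (W = -2 + 11 = 9)
o(w, T) = 1 - T/2
y(S) = -7/2 (y(S) = 1 - ½*9 = 1 - 9/2 = -7/2)
E(n, k) = -172/9 (E(n, k) = -⅑*172 = -172/9)
E(-1, -163) + y(170) = -172/9 - 7/2 = -407/18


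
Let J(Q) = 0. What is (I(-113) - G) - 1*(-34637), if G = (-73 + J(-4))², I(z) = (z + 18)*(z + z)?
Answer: 50778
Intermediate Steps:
I(z) = 2*z*(18 + z) (I(z) = (18 + z)*(2*z) = 2*z*(18 + z))
G = 5329 (G = (-73 + 0)² = (-73)² = 5329)
(I(-113) - G) - 1*(-34637) = (2*(-113)*(18 - 113) - 1*5329) - 1*(-34637) = (2*(-113)*(-95) - 5329) + 34637 = (21470 - 5329) + 34637 = 16141 + 34637 = 50778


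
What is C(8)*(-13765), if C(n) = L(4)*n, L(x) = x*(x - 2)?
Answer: -880960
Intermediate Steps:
L(x) = x*(-2 + x)
C(n) = 8*n (C(n) = (4*(-2 + 4))*n = (4*2)*n = 8*n)
C(8)*(-13765) = (8*8)*(-13765) = 64*(-13765) = -880960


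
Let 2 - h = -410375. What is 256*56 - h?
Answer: -396041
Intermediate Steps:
h = 410377 (h = 2 - 1*(-410375) = 2 + 410375 = 410377)
256*56 - h = 256*56 - 1*410377 = 14336 - 410377 = -396041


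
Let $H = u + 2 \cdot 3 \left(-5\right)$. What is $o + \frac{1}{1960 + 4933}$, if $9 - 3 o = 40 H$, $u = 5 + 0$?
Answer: $\frac{6955040}{20679} \approx 336.33$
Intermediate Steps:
$u = 5$
$H = -25$ ($H = 5 + 2 \cdot 3 \left(-5\right) = 5 + 2 \left(-15\right) = 5 - 30 = -25$)
$o = \frac{1009}{3}$ ($o = 3 - \frac{40 \left(-25\right)}{3} = 3 - - \frac{1000}{3} = 3 + \frac{1000}{3} = \frac{1009}{3} \approx 336.33$)
$o + \frac{1}{1960 + 4933} = \frac{1009}{3} + \frac{1}{1960 + 4933} = \frac{1009}{3} + \frac{1}{6893} = \frac{6955040}{20679}$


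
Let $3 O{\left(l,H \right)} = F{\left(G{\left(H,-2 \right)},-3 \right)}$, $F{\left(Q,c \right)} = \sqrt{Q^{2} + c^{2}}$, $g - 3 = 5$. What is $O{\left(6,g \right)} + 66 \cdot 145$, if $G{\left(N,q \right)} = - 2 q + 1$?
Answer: $9570 + \frac{\sqrt{34}}{3} \approx 9571.9$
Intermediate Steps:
$g = 8$ ($g = 3 + 5 = 8$)
$G{\left(N,q \right)} = 1 - 2 q$
$O{\left(l,H \right)} = \frac{\sqrt{34}}{3}$ ($O{\left(l,H \right)} = \frac{\sqrt{\left(1 - -4\right)^{2} + \left(-3\right)^{2}}}{3} = \frac{\sqrt{\left(1 + 4\right)^{2} + 9}}{3} = \frac{\sqrt{5^{2} + 9}}{3} = \frac{\sqrt{25 + 9}}{3} = \frac{\sqrt{34}}{3}$)
$O{\left(6,g \right)} + 66 \cdot 145 = \frac{\sqrt{34}}{3} + 66 \cdot 145 = \frac{\sqrt{34}}{3} + 9570 = 9570 + \frac{\sqrt{34}}{3}$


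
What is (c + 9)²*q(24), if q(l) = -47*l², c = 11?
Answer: -10828800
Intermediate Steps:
(c + 9)²*q(24) = (11 + 9)²*(-47*24²) = 20²*(-47*576) = 400*(-27072) = -10828800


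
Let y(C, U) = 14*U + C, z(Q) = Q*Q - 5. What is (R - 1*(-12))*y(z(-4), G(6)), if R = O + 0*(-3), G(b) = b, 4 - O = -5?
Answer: 1995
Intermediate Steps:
O = 9 (O = 4 - 1*(-5) = 4 + 5 = 9)
R = 9 (R = 9 + 0*(-3) = 9 + 0 = 9)
z(Q) = -5 + Q² (z(Q) = Q² - 5 = -5 + Q²)
y(C, U) = C + 14*U
(R - 1*(-12))*y(z(-4), G(6)) = (9 - 1*(-12))*((-5 + (-4)²) + 14*6) = (9 + 12)*((-5 + 16) + 84) = 21*(11 + 84) = 21*95 = 1995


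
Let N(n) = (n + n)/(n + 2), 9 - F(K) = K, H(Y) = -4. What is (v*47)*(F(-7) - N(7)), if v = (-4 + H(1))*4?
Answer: -195520/9 ≈ -21724.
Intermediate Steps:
F(K) = 9 - K
N(n) = 2*n/(2 + n) (N(n) = (2*n)/(2 + n) = 2*n/(2 + n))
v = -32 (v = (-4 - 4)*4 = -8*4 = -32)
(v*47)*(F(-7) - N(7)) = (-32*47)*((9 - 1*(-7)) - 2*7/(2 + 7)) = -1504*((9 + 7) - 2*7/9) = -1504*(16 - 2*7/9) = -1504*(16 - 1*14/9) = -1504*(16 - 14/9) = -1504*130/9 = -195520/9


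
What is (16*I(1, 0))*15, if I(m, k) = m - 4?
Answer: -720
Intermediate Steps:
I(m, k) = -4 + m
(16*I(1, 0))*15 = (16*(-4 + 1))*15 = (16*(-3))*15 = -48*15 = -720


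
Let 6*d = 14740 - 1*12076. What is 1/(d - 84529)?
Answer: -1/84085 ≈ -1.1893e-5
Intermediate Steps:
d = 444 (d = (14740 - 1*12076)/6 = (14740 - 12076)/6 = (⅙)*2664 = 444)
1/(d - 84529) = 1/(444 - 84529) = 1/(-84085) = -1/84085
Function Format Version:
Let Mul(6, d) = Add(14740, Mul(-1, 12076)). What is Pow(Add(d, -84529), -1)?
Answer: Rational(-1, 84085) ≈ -1.1893e-5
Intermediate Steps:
d = 444 (d = Mul(Rational(1, 6), Add(14740, Mul(-1, 12076))) = Mul(Rational(1, 6), Add(14740, -12076)) = Mul(Rational(1, 6), 2664) = 444)
Pow(Add(d, -84529), -1) = Pow(Add(444, -84529), -1) = Pow(-84085, -1) = Rational(-1, 84085)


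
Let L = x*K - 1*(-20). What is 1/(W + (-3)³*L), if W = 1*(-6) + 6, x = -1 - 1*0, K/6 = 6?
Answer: 1/432 ≈ 0.0023148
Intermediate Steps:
K = 36 (K = 6*6 = 36)
x = -1 (x = -1 + 0 = -1)
W = 0 (W = -6 + 6 = 0)
L = -16 (L = -1*36 - 1*(-20) = -36 + 20 = -16)
1/(W + (-3)³*L) = 1/(0 + (-3)³*(-16)) = 1/(0 - 27*(-16)) = 1/(0 + 432) = 1/432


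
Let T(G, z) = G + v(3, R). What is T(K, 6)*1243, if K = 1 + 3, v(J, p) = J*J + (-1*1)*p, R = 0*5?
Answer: 16159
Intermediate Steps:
R = 0
v(J, p) = J² - p
K = 4
T(G, z) = 9 + G (T(G, z) = G + (3² - 1*0) = G + (9 + 0) = G + 9 = 9 + G)
T(K, 6)*1243 = (9 + 4)*1243 = 13*1243 = 16159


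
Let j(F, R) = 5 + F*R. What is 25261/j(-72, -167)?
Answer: 25261/12029 ≈ 2.1000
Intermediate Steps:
25261/j(-72, -167) = 25261/(5 - 72*(-167)) = 25261/(5 + 12024) = 25261/12029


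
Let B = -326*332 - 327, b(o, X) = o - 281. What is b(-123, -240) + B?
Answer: -108963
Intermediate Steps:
b(o, X) = -281 + o
B = -108559 (B = -108232 - 327 = -108559)
b(-123, -240) + B = (-281 - 123) - 108559 = -404 - 108559 = -108963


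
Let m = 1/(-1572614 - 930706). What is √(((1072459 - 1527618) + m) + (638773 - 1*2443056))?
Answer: I*√3539761035419001030/1251660 ≈ 1503.1*I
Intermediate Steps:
m = -1/2503320 (m = 1/(-2503320) = -1/2503320 ≈ -3.9947e-7)
√(((1072459 - 1527618) + m) + (638773 - 1*2443056)) = √(((1072459 - 1527618) - 1/2503320) + (638773 - 1*2443056)) = √((-455159 - 1/2503320) + (638773 - 2443056)) = √(-1139408627881/2503320 - 1804283) = √(-5656106347441/2503320) = I*√3539761035419001030/1251660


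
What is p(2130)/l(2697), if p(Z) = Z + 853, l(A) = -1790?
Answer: -2983/1790 ≈ -1.6665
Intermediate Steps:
p(Z) = 853 + Z
p(2130)/l(2697) = (853 + 2130)/(-1790) = 2983*(-1/1790) = -2983/1790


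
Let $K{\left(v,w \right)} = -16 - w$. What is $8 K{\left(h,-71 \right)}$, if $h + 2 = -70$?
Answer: $440$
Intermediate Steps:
$h = -72$ ($h = -2 - 70 = -72$)
$8 K{\left(h,-71 \right)} = 8 \left(-16 - -71\right) = 8 \left(-16 + 71\right) = 8 \cdot 55 = 440$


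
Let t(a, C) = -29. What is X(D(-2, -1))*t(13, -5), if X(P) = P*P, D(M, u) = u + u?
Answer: -116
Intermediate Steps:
D(M, u) = 2*u
X(P) = P²
X(D(-2, -1))*t(13, -5) = (2*(-1))²*(-29) = (-2)²*(-29) = 4*(-29) = -116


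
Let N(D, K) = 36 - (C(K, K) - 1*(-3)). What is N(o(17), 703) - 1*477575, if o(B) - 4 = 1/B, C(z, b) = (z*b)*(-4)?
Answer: 1499294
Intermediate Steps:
C(z, b) = -4*b*z (C(z, b) = (b*z)*(-4) = -4*b*z)
o(B) = 4 + 1/B
N(D, K) = 33 + 4*K² (N(D, K) = 36 - (-4*K*K - 1*(-3)) = 36 - (-4*K² + 3) = 36 - (3 - 4*K²) = 36 + (-3 + 4*K²) = 33 + 4*K²)
N(o(17), 703) - 1*477575 = (33 + 4*703²) - 1*477575 = (33 + 4*494209) - 477575 = (33 + 1976836) - 477575 = 1976869 - 477575 = 1499294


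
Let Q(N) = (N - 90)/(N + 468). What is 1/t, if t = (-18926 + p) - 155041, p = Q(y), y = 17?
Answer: -485/84374068 ≈ -5.7482e-6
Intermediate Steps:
Q(N) = (-90 + N)/(468 + N)
p = -73/485 (p = (-90 + 17)/(468 + 17) = -73/485 ≈ -0.15052)
t = -84374068/485 (t = (-18926 - 73/485) - 155041 = -9179183/485 - 155041 = -84374068/485 ≈ -1.7397e+5)
1/t = 1/(-84374068/485) = -485/84374068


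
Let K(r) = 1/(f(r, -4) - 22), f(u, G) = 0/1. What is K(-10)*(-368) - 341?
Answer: -3567/11 ≈ -324.27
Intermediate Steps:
f(u, G) = 0 (f(u, G) = 0*1 = 0)
K(r) = -1/22 (K(r) = 1/(0 - 22) = 1/(-22) = -1/22)
K(-10)*(-368) - 341 = -1/22*(-368) - 341 = 184/11 - 341 = -3567/11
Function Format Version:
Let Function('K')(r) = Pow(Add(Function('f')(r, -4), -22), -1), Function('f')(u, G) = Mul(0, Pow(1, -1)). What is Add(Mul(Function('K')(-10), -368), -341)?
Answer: Rational(-3567, 11) ≈ -324.27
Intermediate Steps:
Function('f')(u, G) = 0 (Function('f')(u, G) = Mul(0, 1) = 0)
Function('K')(r) = Rational(-1, 22) (Function('K')(r) = Pow(Add(0, -22), -1) = Pow(-22, -1) = Rational(-1, 22))
Add(Mul(Function('K')(-10), -368), -341) = Add(Mul(Rational(-1, 22), -368), -341) = Add(Rational(184, 11), -341) = Rational(-3567, 11)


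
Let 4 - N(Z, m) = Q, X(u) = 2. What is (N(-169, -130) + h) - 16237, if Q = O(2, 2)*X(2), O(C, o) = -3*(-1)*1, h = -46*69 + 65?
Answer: -19348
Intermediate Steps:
h = -3109 (h = -3174 + 65 = -3109)
O(C, o) = 3 (O(C, o) = 3*1 = 3)
Q = 6 (Q = 3*2 = 6)
N(Z, m) = -2 (N(Z, m) = 4 - 1*6 = 4 - 6 = -2)
(N(-169, -130) + h) - 16237 = (-2 - 3109) - 16237 = -3111 - 16237 = -19348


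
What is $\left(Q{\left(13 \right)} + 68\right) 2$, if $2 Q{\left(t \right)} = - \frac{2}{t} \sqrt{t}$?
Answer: $136 - \frac{2 \sqrt{13}}{13} \approx 135.45$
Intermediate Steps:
$Q{\left(t \right)} = - \frac{1}{\sqrt{t}}$ ($Q{\left(t \right)} = \frac{- \frac{2}{t} \sqrt{t}}{2} = \frac{\left(-2\right) \frac{1}{\sqrt{t}}}{2} = - \frac{1}{\sqrt{t}}$)
$\left(Q{\left(13 \right)} + 68\right) 2 = \left(- \frac{1}{\sqrt{13}} + 68\right) 2 = \left(- \frac{\sqrt{13}}{13} + 68\right) 2 = \left(68 - \frac{\sqrt{13}}{13}\right) 2 = 136 - \frac{2 \sqrt{13}}{13}$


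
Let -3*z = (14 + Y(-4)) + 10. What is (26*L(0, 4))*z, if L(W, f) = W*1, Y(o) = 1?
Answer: 0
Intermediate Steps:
L(W, f) = W
z = -25/3 (z = -((14 + 1) + 10)/3 = -(15 + 10)/3 = -⅓*25 = -25/3 ≈ -8.3333)
(26*L(0, 4))*z = (26*0)*(-25/3) = 0*(-25/3) = 0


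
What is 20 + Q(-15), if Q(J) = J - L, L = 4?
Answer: 1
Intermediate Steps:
Q(J) = -4 + J (Q(J) = J - 1*4 = J - 4 = -4 + J)
20 + Q(-15) = 20 + (-4 - 15) = 20 - 19 = 1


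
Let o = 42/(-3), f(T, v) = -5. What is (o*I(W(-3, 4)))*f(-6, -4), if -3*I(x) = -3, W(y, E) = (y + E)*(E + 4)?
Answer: 70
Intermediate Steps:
W(y, E) = (4 + E)*(E + y) (W(y, E) = (E + y)*(4 + E) = (4 + E)*(E + y))
I(x) = 1 (I(x) = -⅓*(-3) = 1)
o = -14 (o = 42*(-⅓) = -14)
(o*I(W(-3, 4)))*f(-6, -4) = -14*1*(-5) = -14*(-5) = 70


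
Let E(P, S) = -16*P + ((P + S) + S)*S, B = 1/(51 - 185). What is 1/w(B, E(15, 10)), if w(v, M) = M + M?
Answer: 1/220 ≈ 0.0045455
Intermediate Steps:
B = -1/134 (B = 1/(-134) = -1/134 ≈ -0.0074627)
E(P, S) = -16*P + S*(P + 2*S) (E(P, S) = -16*P + (P + 2*S)*S = -16*P + S*(P + 2*S))
w(v, M) = 2*M
1/w(B, E(15, 10)) = 1/(2*(-16*15 + 2*10**2 + 15*10)) = 1/(2*(-240 + 2*100 + 150)) = 1/(2*(-240 + 200 + 150)) = 1/(2*110) = 1/220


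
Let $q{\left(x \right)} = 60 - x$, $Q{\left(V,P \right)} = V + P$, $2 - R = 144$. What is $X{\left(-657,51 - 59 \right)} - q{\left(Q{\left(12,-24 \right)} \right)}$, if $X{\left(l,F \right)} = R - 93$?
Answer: $-307$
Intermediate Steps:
$R = -142$ ($R = 2 - 144 = -142$)
$X{\left(l,F \right)} = -235$ ($X{\left(l,F \right)} = -142 - 93 = -235$)
$Q{\left(V,P \right)} = P + V$
$X{\left(-657,51 - 59 \right)} - q{\left(Q{\left(12,-24 \right)} \right)} = -235 - \left(60 - \left(-24 + 12\right)\right) = -235 - \left(60 - -12\right) = -235 - \left(60 + 12\right) = -235 - 72 = -307$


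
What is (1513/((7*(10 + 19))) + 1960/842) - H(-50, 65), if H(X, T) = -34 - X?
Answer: -531495/85463 ≈ -6.2190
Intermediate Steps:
(1513/((7*(10 + 19))) + 1960/842) - H(-50, 65) = (1513/((7*(10 + 19))) + 1960/842) - (-34 - 1*(-50)) = (1513/((7*29)) + 1960*(1/842)) - (-34 + 50) = (1513/203 + 980/421) - 1*16 = (1513*(1/203) + 980/421) - 16 = (1513/203 + 980/421) - 16 = 835913/85463 - 16 = -531495/85463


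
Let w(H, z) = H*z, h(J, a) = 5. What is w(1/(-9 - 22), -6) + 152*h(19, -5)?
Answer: 23566/31 ≈ 760.19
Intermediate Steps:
w(1/(-9 - 22), -6) + 152*h(19, -5) = -6/(-9 - 22) + 152*5 = -6/(-31) + 760 = -1/31*(-6) + 760 = 6/31 + 760 = 23566/31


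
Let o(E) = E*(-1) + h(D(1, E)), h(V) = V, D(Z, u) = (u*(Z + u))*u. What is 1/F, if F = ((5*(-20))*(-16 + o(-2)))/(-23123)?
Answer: -23123/1800 ≈ -12.846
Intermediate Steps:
D(Z, u) = u²*(Z + u)
o(E) = -E + E²*(1 + E) (o(E) = E*(-1) + E²*(1 + E) = -E + E²*(1 + E))
F = -1800/23123 (F = ((5*(-20))*(-16 - 2*(-1 - 2*(1 - 2))))/(-23123) = -100*(-16 - 2*(-1 - 2*(-1)))*(-1/23123) = -100*(-16 - 2*(-1 + 2))*(-1/23123) = -100*(-16 - 2*1)*(-1/23123) = -100*(-16 - 2)*(-1/23123) = -100*(-18)*(-1/23123) = 1800*(-1/23123) = -1800/23123 ≈ -0.077845)
1/F = 1/(-1800/23123) = -23123/1800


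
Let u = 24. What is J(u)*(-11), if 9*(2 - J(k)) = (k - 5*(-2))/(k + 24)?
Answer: -4565/216 ≈ -21.134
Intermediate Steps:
J(k) = 2 - (10 + k)/(9*(24 + k)) (J(k) = 2 - (k - 5*(-2))/(9*(k + 24)) = 2 - (k + 10)/(9*(24 + k)) = 2 - (10 + k)/(9*(24 + k)))
J(u)*(-11) = ((422 + 17*24)/(9*(24 + 24)))*(-11) = ((⅑)*(422 + 408)/48)*(-11) = ((⅑)*(1/48)*830)*(-11) = (415/216)*(-11) = -4565/216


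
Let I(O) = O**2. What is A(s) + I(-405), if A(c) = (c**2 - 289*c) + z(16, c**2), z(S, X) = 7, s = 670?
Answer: 419302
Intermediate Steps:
A(c) = 7 + c**2 - 289*c (A(c) = (c**2 - 289*c) + 7 = 7 + c**2 - 289*c)
A(s) + I(-405) = (7 + 670**2 - 289*670) + (-405)**2 = (7 + 448900 - 193630) + 164025 = 255277 + 164025 = 419302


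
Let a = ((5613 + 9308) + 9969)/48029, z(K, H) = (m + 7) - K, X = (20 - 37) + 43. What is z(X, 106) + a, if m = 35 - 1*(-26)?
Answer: 2042108/48029 ≈ 42.518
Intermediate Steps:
m = 61 (m = 35 + 26 = 61)
X = 26 (X = -17 + 43 = 26)
z(K, H) = 68 - K (z(K, H) = (61 + 7) - K = 68 - K)
a = 24890/48029 (a = (14921 + 9969)*(1/48029) = 24890*(1/48029) = 24890/48029 ≈ 0.51823)
z(X, 106) + a = (68 - 1*26) + 24890/48029 = (68 - 26) + 24890/48029 = 42 + 24890/48029 = 2042108/48029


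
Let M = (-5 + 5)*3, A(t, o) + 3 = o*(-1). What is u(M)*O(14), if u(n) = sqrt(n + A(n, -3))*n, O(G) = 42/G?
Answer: 0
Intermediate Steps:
A(t, o) = -3 - o (A(t, o) = -3 + o*(-1) = -3 - o)
M = 0 (M = 0*3 = 0)
u(n) = n**(3/2) (u(n) = sqrt(n + (-3 - 1*(-3)))*n = sqrt(n + (-3 + 3))*n = sqrt(n + 0)*n = sqrt(n)*n = n**(3/2))
u(M)*O(14) = 0**(3/2)*(42/14) = 0*(42*(1/14)) = 0*3 = 0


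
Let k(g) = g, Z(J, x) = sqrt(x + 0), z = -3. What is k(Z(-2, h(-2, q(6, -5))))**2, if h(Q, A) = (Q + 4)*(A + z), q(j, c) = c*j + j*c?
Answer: -126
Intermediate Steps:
q(j, c) = 2*c*j (q(j, c) = c*j + c*j = 2*c*j)
h(Q, A) = (-3 + A)*(4 + Q) (h(Q, A) = (Q + 4)*(A - 3) = (4 + Q)*(-3 + A) = (-3 + A)*(4 + Q))
Z(J, x) = sqrt(x)
k(Z(-2, h(-2, q(6, -5))))**2 = (sqrt(-12 - 3*(-2) + 4*(2*(-5)*6) + (2*(-5)*6)*(-2)))**2 = (sqrt(-12 + 6 + 4*(-60) - 60*(-2)))**2 = (sqrt(-12 + 6 - 240 + 120))**2 = (sqrt(-126))**2 = (3*I*sqrt(14))**2 = -126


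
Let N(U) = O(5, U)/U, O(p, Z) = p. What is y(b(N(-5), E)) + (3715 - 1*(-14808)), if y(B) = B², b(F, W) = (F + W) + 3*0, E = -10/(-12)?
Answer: 666829/36 ≈ 18523.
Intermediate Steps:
N(U) = 5/U
E = ⅚ (E = -10*(-1/12) = ⅚ ≈ 0.83333)
b(F, W) = F + W (b(F, W) = (F + W) + 0 = F + W)
y(b(N(-5), E)) + (3715 - 1*(-14808)) = (5/(-5) + ⅚)² + (3715 - 1*(-14808)) = (5*(-⅕) + ⅚)² + (3715 + 14808) = (-1 + ⅚)² + 18523 = (-⅙)² + 18523 = 1/36 + 18523 = 666829/36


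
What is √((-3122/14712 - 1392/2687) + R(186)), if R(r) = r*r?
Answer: √3378901283913689529/9882786 ≈ 186.00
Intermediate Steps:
R(r) = r²
√((-3122/14712 - 1392/2687) + R(186)) = √((-3122/14712 - 1392/2687) + 186²) = √((-3122*1/14712 - 1392*1/2687) + 34596) = √((-1561/7356 - 1392/2687) + 34596) = √(-14433959/19765572 + 34596) = √(683795294953/19765572) = √3378901283913689529/9882786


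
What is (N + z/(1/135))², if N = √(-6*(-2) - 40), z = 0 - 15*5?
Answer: 102515597 - 40500*I*√7 ≈ 1.0252e+8 - 1.0715e+5*I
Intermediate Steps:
z = -75 (z = 0 - 5*15 = 0 - 75 = -75)
N = 2*I*√7 (N = √(12 - 40) = √(-28) = 2*I*√7 ≈ 5.2915*I)
(N + z/(1/135))² = (2*I*√7 - 75/(1/135))² = (2*I*√7 - 75/1/135)² = (2*I*√7 - 75*135)² = (2*I*√7 - 10125)² = (-10125 + 2*I*√7)²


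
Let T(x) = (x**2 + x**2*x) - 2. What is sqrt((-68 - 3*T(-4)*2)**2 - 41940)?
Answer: 2*sqrt(2971) ≈ 109.01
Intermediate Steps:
T(x) = -2 + x**2 + x**3 (T(x) = (x**2 + x**3) - 2 = -2 + x**2 + x**3)
sqrt((-68 - 3*T(-4)*2)**2 - 41940) = sqrt((-68 - 3*(-2 + (-4)**2 + (-4)**3)*2)**2 - 41940) = sqrt((-68 - 3*(-2 + 16 - 64)*2)**2 - 41940) = sqrt((-68 - 3*(-50)*2)**2 - 41940) = sqrt((-68 + 150*2)**2 - 41940) = sqrt((-68 + 300)**2 - 41940) = sqrt(232**2 - 41940) = sqrt(53824 - 41940) = sqrt(11884) = 2*sqrt(2971)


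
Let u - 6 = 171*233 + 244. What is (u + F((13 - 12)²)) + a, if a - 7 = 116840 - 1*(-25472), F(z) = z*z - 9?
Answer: 182404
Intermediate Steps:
u = 40093 (u = 6 + (171*233 + 244) = 6 + (39843 + 244) = 6 + 40087 = 40093)
F(z) = -9 + z² (F(z) = z² - 9 = -9 + z²)
a = 142319 (a = 7 + (116840 - 1*(-25472)) = 7 + (116840 + 25472) = 7 + 142312 = 142319)
(u + F((13 - 12)²)) + a = (40093 + (-9 + ((13 - 12)²)²)) + 142319 = (40093 + (-9 + (1²)²)) + 142319 = (40093 + (-9 + 1²)) + 142319 = (40093 + (-9 + 1)) + 142319 = (40093 - 8) + 142319 = 40085 + 142319 = 182404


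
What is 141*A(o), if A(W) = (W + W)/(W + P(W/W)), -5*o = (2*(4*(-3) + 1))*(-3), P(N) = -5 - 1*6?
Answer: 1692/11 ≈ 153.82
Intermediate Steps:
P(N) = -11 (P(N) = -5 - 6 = -11)
o = -66/5 (o = -2*(4*(-3) + 1)*(-3)/5 = -2*(-12 + 1)*(-3)/5 = -2*(-11)*(-3)/5 = -(-22)*(-3)/5 = -1/5*66 = -66/5 ≈ -13.200)
A(W) = 2*W/(-11 + W) (A(W) = (W + W)/(W - 11) = (2*W)/(-11 + W) = 2*W/(-11 + W))
141*A(o) = 141*(2*(-66/5)/(-11 - 66/5)) = 141*(2*(-66/5)/(-121/5)) = 141*(2*(-66/5)*(-5/121)) = 141*(12/11) = 1692/11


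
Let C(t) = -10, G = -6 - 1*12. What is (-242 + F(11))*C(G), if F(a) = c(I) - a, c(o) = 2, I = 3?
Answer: 2510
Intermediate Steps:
G = -18 (G = -6 - 12 = -18)
F(a) = 2 - a
(-242 + F(11))*C(G) = (-242 + (2 - 1*11))*(-10) = (-242 + (2 - 11))*(-10) = (-242 - 9)*(-10) = -251*(-10) = 2510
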